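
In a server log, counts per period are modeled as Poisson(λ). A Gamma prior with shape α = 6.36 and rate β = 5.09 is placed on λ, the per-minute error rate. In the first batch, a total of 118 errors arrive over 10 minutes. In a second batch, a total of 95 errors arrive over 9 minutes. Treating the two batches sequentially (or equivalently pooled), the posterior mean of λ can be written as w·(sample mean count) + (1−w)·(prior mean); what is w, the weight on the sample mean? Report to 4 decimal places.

0.7887

With a Gamma(shape α, rate β) prior, the Poisson likelihood is conjugate: the posterior is Gamma(α + ΣXᵢ, β + n).
Total number of minutes: n = 10 + 9 = 19.
Posterior mean = (α₀+S)/(β₀+n) = [n/(β₀+n)]·(S/n) + [β₀/(β₀+n)]·(α₀/β₀), so only n and β₀ enter the weight.
Weight on data w = n/(β₀+n) = 19/(5.09+19) = 19/24.09 = 0.7887.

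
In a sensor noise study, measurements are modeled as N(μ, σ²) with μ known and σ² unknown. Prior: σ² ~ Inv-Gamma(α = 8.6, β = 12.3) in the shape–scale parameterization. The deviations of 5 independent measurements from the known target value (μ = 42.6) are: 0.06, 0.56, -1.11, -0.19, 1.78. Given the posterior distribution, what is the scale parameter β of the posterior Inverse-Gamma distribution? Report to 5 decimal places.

14.67690

With known mean μ and an Inverse-Gamma(α, β) prior on σ², the Normal likelihood is conjugate: posterior is Inv-Gamma(α + n/2, β + Σ(xᵢ−μ)²/2).
Σ(xᵢ−μ)² = (0.06)² + (0.56)² + (-1.11)² + (-0.19)² + (1.78)² = 4.7538.
Posterior: Inv-Gamma(8.6 + 5/2, 12.3 + 4.7538/2) = Inv-Gamma(11.10, 14.67690).
Posterior β = 14.67690.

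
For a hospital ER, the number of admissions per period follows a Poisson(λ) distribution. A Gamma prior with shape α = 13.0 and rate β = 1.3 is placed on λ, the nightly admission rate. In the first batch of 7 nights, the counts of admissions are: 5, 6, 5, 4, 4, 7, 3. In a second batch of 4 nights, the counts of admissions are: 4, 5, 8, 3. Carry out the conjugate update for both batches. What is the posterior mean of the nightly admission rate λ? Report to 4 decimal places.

With a Gamma(shape α, rate β) prior, the Poisson likelihood is conjugate: the posterior is Gamma(α + ΣXᵢ, β + n).
Batch 1: sum of counts S = 34 over n = 7 nights.
After batch 1: Gamma(α+S, β+n) = Gamma(13.0+34, 1.3+7) = Gamma(47.0, 8.3).
Batch 2: sum of counts S = 20 over n = 4 nights.
After batch 2: Gamma(α+S, β+n) = Gamma(47.0+20, 8.3+4) = Gamma(67.0, 12.3).
Posterior mean = α/β = 67.0/12.3 = 5.4472.

5.4472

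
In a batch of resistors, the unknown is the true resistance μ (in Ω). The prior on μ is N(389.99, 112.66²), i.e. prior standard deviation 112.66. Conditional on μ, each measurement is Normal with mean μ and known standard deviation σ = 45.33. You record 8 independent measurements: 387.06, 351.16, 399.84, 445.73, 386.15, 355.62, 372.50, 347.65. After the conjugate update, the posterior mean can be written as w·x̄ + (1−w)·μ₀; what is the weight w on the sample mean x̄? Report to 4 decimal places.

For Normal data with known variance σ², a Normal(μ₀, σ₀²) prior on μ is conjugate. Posterior precision = 1/σ₀² + n/σ²; posterior mean is the precision-weighted average of μ₀ and x̄.
σ₀² = 112.66² = 12692.2756, σ² = 45.33² = 2054.8089. Prior precision 1/σ₀² = 1/12692.2756; data precision n/σ² = 8/2054.8089.
w = (n/σ²)/(1/σ₀² + n/σ²) = n·σ₀²/(σ² + n·σ₀²) = 8·12692.2756/(2054.8089 + 8·12692.2756) = 101538.2048/103593.0137 = 0.9802.

0.9802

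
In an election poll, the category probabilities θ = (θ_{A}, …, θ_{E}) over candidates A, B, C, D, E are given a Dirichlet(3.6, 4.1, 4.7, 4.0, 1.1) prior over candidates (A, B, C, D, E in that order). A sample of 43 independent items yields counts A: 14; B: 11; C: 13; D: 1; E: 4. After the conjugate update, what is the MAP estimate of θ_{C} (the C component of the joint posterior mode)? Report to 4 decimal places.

0.3009

The Dirichlet prior is conjugate to the Multinomial likelihood: each posterior αⱼ = prior αⱼ + observed count nⱼ.
Posterior concentration: (17.6, 15.1, 17.7, 5.0, 5.1), total = 60.5.
Joint mode component: (α_{C}−1)/(Σα−K) = 16.7/55.5 = 0.3009.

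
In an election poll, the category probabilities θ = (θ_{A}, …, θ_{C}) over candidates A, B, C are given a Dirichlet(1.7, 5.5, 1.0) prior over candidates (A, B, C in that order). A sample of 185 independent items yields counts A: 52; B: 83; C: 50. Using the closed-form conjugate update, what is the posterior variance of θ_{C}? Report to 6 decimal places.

0.001000

The Dirichlet prior is conjugate to the Multinomial likelihood: each posterior αⱼ = prior αⱼ + observed count nⱼ.
Posterior concentration: (53.7, 88.5, 51.0), total = 193.2.
Var[θ_j] = α_j(Σα−α_j)/((Σα)²(Σα+1)) = 51.0·142.2/(193.2²·194.2) = 0.001000.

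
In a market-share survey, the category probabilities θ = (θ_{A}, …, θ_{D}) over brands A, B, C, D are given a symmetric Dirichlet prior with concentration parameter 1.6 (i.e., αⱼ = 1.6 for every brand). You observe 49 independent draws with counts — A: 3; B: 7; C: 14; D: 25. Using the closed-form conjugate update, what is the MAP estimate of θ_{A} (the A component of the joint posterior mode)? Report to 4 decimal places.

0.0700

The Dirichlet prior is conjugate to the Multinomial likelihood: each posterior αⱼ = prior αⱼ + observed count nⱼ.
Posterior concentration: (4.6, 8.6, 15.6, 26.6), total = 55.4.
Joint mode component: (α_{A}−1)/(Σα−K) = 3.6/51.4 = 0.0700.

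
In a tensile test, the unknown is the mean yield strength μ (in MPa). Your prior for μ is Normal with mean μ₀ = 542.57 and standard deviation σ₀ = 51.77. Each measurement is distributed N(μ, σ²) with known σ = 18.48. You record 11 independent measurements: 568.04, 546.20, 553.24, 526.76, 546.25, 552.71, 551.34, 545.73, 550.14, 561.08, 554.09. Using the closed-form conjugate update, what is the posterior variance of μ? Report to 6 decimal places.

For Normal data with known variance σ², a Normal(μ₀, σ₀²) prior on μ is conjugate. Posterior precision = 1/σ₀² + n/σ²; posterior mean is the precision-weighted average of μ₀ and x̄.
σ₀² = 51.77² = 2680.1329, σ² = 18.48² = 341.5104; σ² + n·σ₀² = 341.5104 + 11·2680.1329 = 29822.9723.
Posterior precision = 1/σ₀² + n/σ² = 1/2680.1329 + 11/341.5104 = (σ² + n·σ₀²)/(σ₀²σ²) = 29822.9723/(2680.1329·341.5104); posterior variance σₙ² = σ₀²σ²/(σ² + n·σ₀²) = 2680.1329·341.5104/29822.9723 = 30.690880.

30.690880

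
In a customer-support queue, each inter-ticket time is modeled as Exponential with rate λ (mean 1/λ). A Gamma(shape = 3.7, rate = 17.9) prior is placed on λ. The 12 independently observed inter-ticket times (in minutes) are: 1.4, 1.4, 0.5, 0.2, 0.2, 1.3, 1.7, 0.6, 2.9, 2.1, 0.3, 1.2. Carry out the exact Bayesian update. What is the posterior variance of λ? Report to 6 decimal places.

With a Gamma(shape α, rate β) prior on the exponential rate λ, the posterior after n observations with total T = Σxᵢ is Gamma(α+n, β+T).
Sum of observations T = 13.8 minutes; n = 12.
Posterior: Gamma(3.7+12, 17.9+13.8) = Gamma(15.7, 31.7).
Var = α/β² = 0.015624.

0.015624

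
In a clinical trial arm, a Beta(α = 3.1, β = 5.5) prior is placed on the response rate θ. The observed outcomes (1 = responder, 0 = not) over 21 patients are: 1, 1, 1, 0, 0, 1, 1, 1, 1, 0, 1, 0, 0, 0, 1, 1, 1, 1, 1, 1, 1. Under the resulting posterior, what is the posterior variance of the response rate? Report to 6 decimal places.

0.007764

The Beta prior is conjugate to a Binomial/Bernoulli likelihood; the update adds successes to α and failures to β.
Posterior: Beta(α+k, β+n−k) = Beta(3.1+15, 5.5+6) = Beta(18.1, 11.5).
Var = αβ/((α+β)²(α+β+1)) = 18.1·11.5/(29.6²·30.6) = 0.007764.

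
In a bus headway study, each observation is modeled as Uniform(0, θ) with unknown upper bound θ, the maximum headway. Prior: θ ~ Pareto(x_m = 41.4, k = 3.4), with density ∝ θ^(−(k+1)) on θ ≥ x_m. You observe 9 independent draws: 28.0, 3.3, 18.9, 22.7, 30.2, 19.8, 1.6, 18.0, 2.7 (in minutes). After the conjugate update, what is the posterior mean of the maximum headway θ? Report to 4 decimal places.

45.0316

A Pareto(scale x_m, shape k) prior on the upper bound θ of Uniform(0, θ) is conjugate: posterior is Pareto(max(x_m, max xᵢ), k + n).
Sample maximum = 30.2; prior scale x_m = 41.4 → posterior scale = max = 41.4.
Posterior shape = 3.4 + 9 = 12.4.
E[θ|data] = k·x_m/(k−1) = 12.4·41.4/11.4 = 45.0316.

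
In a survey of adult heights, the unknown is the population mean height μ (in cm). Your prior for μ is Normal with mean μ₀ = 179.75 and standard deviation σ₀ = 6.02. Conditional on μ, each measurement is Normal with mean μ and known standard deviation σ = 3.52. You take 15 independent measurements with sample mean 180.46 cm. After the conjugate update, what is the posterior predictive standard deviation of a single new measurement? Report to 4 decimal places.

For Normal data with known variance σ², a Normal(μ₀, σ₀²) prior on μ is conjugate. Posterior precision = 1/σ₀² + n/σ²; posterior mean is the precision-weighted average of μ₀ and x̄.
σ₀² = 6.02² = 36.2404, σ² = 3.52² = 12.3904; σ² + n·σ₀² = 12.3904 + 15·36.2404 = 555.9964.
Posterior precision = 1/σ₀² + n/σ² = 1/36.2404 + 15/12.3904 = (σ² + n·σ₀²)/(σ₀²σ²) = 555.9964/(36.2404·12.3904); posterior variance σₙ² = σ₀²σ²/(σ² + n·σ₀²) = 36.2404·12.3904/555.9964 = 0.807619.
Predictive variance for one new observation = σₙ² + σ² = 36.2404·12.3904/555.9964 + 12.3904 = σ²·(σ₀² + 555.9964)/555.9964 = 12.3904·592.2368/555.9964 = 13.198019; SD = √(12.3904·592.2368/555.9964) = 3.6329.

3.6329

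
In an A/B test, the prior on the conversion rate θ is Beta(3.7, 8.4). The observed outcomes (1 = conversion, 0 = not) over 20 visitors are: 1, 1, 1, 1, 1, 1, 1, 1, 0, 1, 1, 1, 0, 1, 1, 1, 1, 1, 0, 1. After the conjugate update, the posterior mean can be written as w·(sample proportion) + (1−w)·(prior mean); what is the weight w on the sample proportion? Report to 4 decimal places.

0.6231

The Beta prior is conjugate to a Binomial/Bernoulli likelihood; the update adds successes to α and failures to β.
Posterior mean = (α₀+k)/(α₀+β₀+n) = [n/(α₀+β₀+n)]·(k/n) + [(α₀+β₀)/(α₀+β₀+n)]·α₀/(α₀+β₀), so only n and the prior enter the weight.
The weight on the data is w = n/(α₀+β₀+n) = 20/(3.7+8.4+20) = 20/32.1 = 0.6231.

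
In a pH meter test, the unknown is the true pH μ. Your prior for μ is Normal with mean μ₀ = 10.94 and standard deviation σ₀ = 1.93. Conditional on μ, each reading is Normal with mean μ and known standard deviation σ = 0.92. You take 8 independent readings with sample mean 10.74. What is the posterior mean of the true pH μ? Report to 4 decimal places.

For Normal data with known variance σ², a Normal(μ₀, σ₀²) prior on μ is conjugate. Posterior precision = 1/σ₀² + n/σ²; posterior mean is the precision-weighted average of μ₀ and x̄.
n·x̄ = 8·10.74 = 85.92.
σ₀² = 1.93² = 3.7249, σ² = 0.92² = 0.8464; σ² + n·σ₀² = 0.8464 + 8·3.7249 = 30.6456.
Posterior mean = (μ₀/σ₀² + n·x̄/σ²)/(1/σ₀² + n/σ²) = (σ²·μ₀ + σ₀²·n·x̄)/(σ² + n·σ₀²) = (0.8464·10.94 + 3.7249·85.92)/30.6456 = 329.303024/30.6456 = 10.7455.

10.7455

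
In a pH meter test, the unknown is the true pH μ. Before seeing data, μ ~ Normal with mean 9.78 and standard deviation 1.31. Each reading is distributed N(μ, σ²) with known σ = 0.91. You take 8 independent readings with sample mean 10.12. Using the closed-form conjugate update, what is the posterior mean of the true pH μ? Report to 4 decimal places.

10.1007

For Normal data with known variance σ², a Normal(μ₀, σ₀²) prior on μ is conjugate. Posterior precision = 1/σ₀² + n/σ²; posterior mean is the precision-weighted average of μ₀ and x̄.
n·x̄ = 8·10.12 = 80.96.
σ₀² = 1.31² = 1.7161, σ² = 0.91² = 0.8281; σ² + n·σ₀² = 0.8281 + 8·1.7161 = 14.5569.
Posterior mean = (μ₀/σ₀² + n·x̄/σ²)/(1/σ₀² + n/σ²) = (σ²·μ₀ + σ₀²·n·x̄)/(σ² + n·σ₀²) = (0.8281·9.78 + 1.7161·80.96)/14.5569 = 147.034274/14.5569 = 10.1007.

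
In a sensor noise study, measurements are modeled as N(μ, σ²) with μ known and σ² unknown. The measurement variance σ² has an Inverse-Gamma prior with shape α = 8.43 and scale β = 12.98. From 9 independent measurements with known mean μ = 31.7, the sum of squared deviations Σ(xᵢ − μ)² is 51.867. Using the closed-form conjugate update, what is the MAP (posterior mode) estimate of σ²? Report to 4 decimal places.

With known mean μ and an Inverse-Gamma(α, β) prior on σ², the Normal likelihood is conjugate: posterior is Inv-Gamma(α + n/2, β + Σ(xᵢ−μ)²/2).
Posterior: Inv-Gamma(8.43 + 9/2, 12.98 + 51.867/2) = Inv-Gamma(12.93, 38.9135).
Mode = β/(α+1) = 38.9135/13.93 = 2.7935.

2.7935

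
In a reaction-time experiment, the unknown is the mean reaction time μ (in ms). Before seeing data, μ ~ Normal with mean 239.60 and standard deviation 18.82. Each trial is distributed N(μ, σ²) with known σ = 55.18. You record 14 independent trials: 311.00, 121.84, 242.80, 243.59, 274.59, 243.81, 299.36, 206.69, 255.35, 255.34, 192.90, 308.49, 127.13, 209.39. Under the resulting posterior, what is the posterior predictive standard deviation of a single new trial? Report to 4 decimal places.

56.3878

For Normal data with known variance σ², a Normal(μ₀, σ₀²) prior on μ is conjugate. Posterior precision = 1/σ₀² + n/σ²; posterior mean is the precision-weighted average of μ₀ and x̄.
σ₀² = 18.82² = 354.1924, σ² = 55.18² = 3044.8324; σ² + n·σ₀² = 3044.8324 + 14·354.1924 = 8003.526.
Posterior precision = 1/σ₀² + n/σ² = 1/354.1924 + 14/3044.8324 = (σ² + n·σ₀²)/(σ₀²σ²) = 8003.526/(354.1924·3044.8324); posterior variance σₙ² = σ₀²σ²/(σ² + n·σ₀²) = 354.1924·3044.8324/8003.526 = 134.747672.
Predictive variance for one new observation = σₙ² + σ² = 354.1924·3044.8324/8003.526 + 3044.8324 = σ²·(σ₀² + 8003.526)/8003.526 = 3044.8324·8357.7184/8003.526 = 3179.580072; SD = √(3044.8324·8357.7184/8003.526) = 56.3878.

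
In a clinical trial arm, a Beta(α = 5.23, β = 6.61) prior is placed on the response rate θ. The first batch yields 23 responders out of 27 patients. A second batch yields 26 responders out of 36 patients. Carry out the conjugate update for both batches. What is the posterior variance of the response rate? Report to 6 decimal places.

0.002631

The Beta prior is conjugate to a Binomial/Bernoulli likelihood; the update adds successes to α and failures to β.
After batch 1: Beta(5.23+23, 6.61+4) = Beta(28.23, 10.61).
After batch 2: Beta(28.23+26, 10.61+10) = Beta(54.23, 20.61).
Var = αβ/((α+β)²(α+β+1)) = 54.23·20.61/(74.84²·75.84) = 0.002631.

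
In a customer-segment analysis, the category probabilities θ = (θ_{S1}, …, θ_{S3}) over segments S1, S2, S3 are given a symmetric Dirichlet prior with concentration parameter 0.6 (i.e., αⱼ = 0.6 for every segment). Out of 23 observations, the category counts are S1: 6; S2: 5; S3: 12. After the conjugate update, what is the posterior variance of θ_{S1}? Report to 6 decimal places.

The Dirichlet prior is conjugate to the Multinomial likelihood: each posterior αⱼ = prior αⱼ + observed count nⱼ.
Posterior concentration: (6.6, 5.6, 12.6), total = 24.8.
Var[θ_j] = α_j(Σα−α_j)/((Σα)²(Σα+1)) = 6.6·18.2/(24.8²·25.8) = 0.007570.

0.007570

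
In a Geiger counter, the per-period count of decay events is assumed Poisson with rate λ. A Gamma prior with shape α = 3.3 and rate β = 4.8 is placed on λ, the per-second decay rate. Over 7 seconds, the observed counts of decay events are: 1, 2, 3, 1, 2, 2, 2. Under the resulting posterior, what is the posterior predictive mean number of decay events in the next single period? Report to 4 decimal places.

With a Gamma(shape α, rate β) prior, the Poisson likelihood is conjugate: the posterior is Gamma(α + ΣXᵢ, β + n).
Sum of counts S = 13 over n = 7 seconds.
Posterior: Gamma(α+S, β+n) = Gamma(3.3+13, 4.8+7) = Gamma(16.3, 11.8).
The predictive distribution for one future period is NegBinom with mean α/β = 1.3814.

1.3814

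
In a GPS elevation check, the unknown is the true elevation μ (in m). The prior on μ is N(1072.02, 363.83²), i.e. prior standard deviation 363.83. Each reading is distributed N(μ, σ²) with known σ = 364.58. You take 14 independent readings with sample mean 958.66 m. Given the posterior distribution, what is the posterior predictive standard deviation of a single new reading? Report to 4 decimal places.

376.5334

For Normal data with known variance σ², a Normal(μ₀, σ₀²) prior on μ is conjugate. Posterior precision = 1/σ₀² + n/σ²; posterior mean is the precision-weighted average of μ₀ and x̄.
σ₀² = 363.83² = 132372.2689, σ² = 364.58² = 132918.5764; σ² + n·σ₀² = 132918.5764 + 14·132372.2689 = 1986130.341.
Posterior precision = 1/σ₀² + n/σ² = 1/132372.2689 + 14/132918.5764 = (σ² + n·σ₀²)/(σ₀²σ²) = 1986130.341/(132372.2689·132918.5764); posterior variance σₙ² = σ₀²σ²/(σ² + n·σ₀²) = 132372.2689·132918.5764/1986130.341 = 8858.801043.
Predictive variance for one new observation = σₙ² + σ² = 132372.2689·132918.5764/1986130.341 + 132918.5764 = σ²·(σ₀² + 1986130.341)/1986130.341 = 132918.5764·2118502.6099/1986130.341 = 141777.377443; SD = √(132918.5764·2118502.6099/1986130.341) = 376.5334.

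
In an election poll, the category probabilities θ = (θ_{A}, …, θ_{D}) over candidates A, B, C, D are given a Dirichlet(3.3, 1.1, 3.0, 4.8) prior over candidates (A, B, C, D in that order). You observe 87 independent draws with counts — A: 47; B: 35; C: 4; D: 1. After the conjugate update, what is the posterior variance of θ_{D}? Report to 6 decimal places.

0.000549

The Dirichlet prior is conjugate to the Multinomial likelihood: each posterior αⱼ = prior αⱼ + observed count nⱼ.
Posterior concentration: (50.3, 36.1, 7.0, 5.8), total = 99.2.
Var[θ_j] = α_j(Σα−α_j)/((Σα)²(Σα+1)) = 5.8·93.4/(99.2²·100.2) = 0.000549.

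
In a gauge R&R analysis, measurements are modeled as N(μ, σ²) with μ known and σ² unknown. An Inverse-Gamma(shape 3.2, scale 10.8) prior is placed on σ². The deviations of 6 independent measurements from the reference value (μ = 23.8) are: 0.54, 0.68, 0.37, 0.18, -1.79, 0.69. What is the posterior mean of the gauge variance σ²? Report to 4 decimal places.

2.5196

With known mean μ and an Inverse-Gamma(α, β) prior on σ², the Normal likelihood is conjugate: posterior is Inv-Gamma(α + n/2, β + Σ(xᵢ−μ)²/2).
Σ(xᵢ−μ)² = (0.54)² + (0.68)² + (0.37)² + (0.18)² + (-1.79)² + (0.69)² = 4.6035.
Posterior: Inv-Gamma(3.2 + 6/2, 10.8 + 4.6035/2) = Inv-Gamma(6.20, 13.10175).
E[σ²|data] = β/(α−1) = 13.10175/5.20 = 2.5196.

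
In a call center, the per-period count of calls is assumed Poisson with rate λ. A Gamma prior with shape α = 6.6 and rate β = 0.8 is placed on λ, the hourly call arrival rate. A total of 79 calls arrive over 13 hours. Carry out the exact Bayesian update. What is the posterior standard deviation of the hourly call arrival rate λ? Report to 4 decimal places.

With a Gamma(shape α, rate β) prior, the Poisson likelihood is conjugate: the posterior is Gamma(α + ΣXᵢ, β + n).
Posterior: Gamma(α+S, β+n) = Gamma(6.6+79, 0.8+13) = Gamma(85.6, 13.8).
SD = √α/β = √85.6/13.8 = 0.6704.

0.6704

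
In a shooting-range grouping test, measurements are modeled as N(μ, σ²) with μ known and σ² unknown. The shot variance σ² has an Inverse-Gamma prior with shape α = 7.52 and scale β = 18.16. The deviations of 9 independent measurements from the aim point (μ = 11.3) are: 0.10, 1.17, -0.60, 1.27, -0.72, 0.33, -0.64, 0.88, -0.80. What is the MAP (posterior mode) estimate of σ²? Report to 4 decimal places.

1.6176

With known mean μ and an Inverse-Gamma(α, β) prior on σ², the Normal likelihood is conjugate: posterior is Inv-Gamma(α + n/2, β + Σ(xᵢ−μ)²/2).
Σ(xᵢ−μ)² = (0.10)² + (1.17)² + (-0.60)² + (1.27)² + (-0.72)² + (0.33)² + (-0.64)² + (0.88)² + (-0.80)² = 5.8031.
Posterior: Inv-Gamma(7.52 + 9/2, 18.16 + 5.8031/2) = Inv-Gamma(12.02, 21.06155).
Mode = β/(α+1) = 21.06155/13.02 = 1.6176.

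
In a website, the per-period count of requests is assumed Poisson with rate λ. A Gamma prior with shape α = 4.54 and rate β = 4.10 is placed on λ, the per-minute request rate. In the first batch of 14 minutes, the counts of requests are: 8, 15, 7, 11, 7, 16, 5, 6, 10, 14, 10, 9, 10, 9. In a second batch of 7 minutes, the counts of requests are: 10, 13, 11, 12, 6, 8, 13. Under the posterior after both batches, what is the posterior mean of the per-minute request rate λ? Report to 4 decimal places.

With a Gamma(shape α, rate β) prior, the Poisson likelihood is conjugate: the posterior is Gamma(α + ΣXᵢ, β + n).
Batch 1: sum of counts S = 137 over n = 14 minutes.
After batch 1: Gamma(α+S, β+n) = Gamma(4.54+137, 4.10+14) = Gamma(141.54, 18.10).
Batch 2: sum of counts S = 73 over n = 7 minutes.
After batch 2: Gamma(α+S, β+n) = Gamma(141.54+73, 18.10+7) = Gamma(214.54, 25.10).
Posterior mean = α/β = 214.54/25.10 = 8.5474.

8.5474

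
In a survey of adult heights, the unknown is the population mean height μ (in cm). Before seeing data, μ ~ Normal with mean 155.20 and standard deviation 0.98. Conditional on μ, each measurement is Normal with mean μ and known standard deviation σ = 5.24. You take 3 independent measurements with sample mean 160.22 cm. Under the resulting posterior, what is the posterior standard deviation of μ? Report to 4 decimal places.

0.9323

For Normal data with known variance σ², a Normal(μ₀, σ₀²) prior on μ is conjugate. Posterior precision = 1/σ₀² + n/σ²; posterior mean is the precision-weighted average of μ₀ and x̄.
σ₀² = 0.98² = 0.9604, σ² = 5.24² = 27.4576; σ² + n·σ₀² = 27.4576 + 3·0.9604 = 30.3388.
Posterior precision = 1/σ₀² + n/σ² = 1/0.9604 + 3/27.4576 = (σ² + n·σ₀²)/(σ₀²σ²) = 30.3388/(0.9604·27.4576); posterior variance σₙ² = σ₀²σ²/(σ² + n·σ₀²) = 0.9604·27.4576/30.3388 = 0.869193.
Posterior SD = √σₙ² = √(0.9604·27.4576/30.3388) = 0.9323.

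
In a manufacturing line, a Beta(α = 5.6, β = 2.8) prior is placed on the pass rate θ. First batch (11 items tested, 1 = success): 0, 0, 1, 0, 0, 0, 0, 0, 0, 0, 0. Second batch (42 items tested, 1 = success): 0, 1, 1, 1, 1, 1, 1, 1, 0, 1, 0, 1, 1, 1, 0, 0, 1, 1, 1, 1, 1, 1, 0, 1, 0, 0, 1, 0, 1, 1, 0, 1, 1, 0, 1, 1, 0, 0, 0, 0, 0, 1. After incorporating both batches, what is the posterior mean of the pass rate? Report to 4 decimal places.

The Beta prior is conjugate to a Binomial/Bernoulli likelihood; the update adds successes to α and failures to β.
After batch 1: Beta(5.6+1, 2.8+10) = Beta(6.6, 12.8).
After batch 2: Beta(6.6+26, 12.8+16) = Beta(32.6, 28.8).
Posterior mean = α/(α+β) = 32.6/61.4 = 0.5309.

0.5309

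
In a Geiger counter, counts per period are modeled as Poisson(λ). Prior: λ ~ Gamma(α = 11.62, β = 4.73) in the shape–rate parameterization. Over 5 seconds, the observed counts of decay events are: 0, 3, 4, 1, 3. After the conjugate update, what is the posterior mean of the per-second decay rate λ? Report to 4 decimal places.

With a Gamma(shape α, rate β) prior, the Poisson likelihood is conjugate: the posterior is Gamma(α + ΣXᵢ, β + n).
Sum of counts S = 11 over n = 5 seconds.
Posterior: Gamma(α+S, β+n) = Gamma(11.62+11, 4.73+5) = Gamma(22.62, 9.73).
Posterior mean = α/β = 22.62/9.73 = 2.3248.

2.3248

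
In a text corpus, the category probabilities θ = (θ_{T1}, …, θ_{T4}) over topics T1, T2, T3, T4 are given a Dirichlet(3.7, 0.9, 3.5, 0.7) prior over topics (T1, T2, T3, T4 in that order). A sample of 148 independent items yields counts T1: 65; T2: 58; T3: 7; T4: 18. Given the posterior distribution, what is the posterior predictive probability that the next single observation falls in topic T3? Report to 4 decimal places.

The Dirichlet prior is conjugate to the Multinomial likelihood: each posterior αⱼ = prior αⱼ + observed count nⱼ.
Posterior concentration: (68.7, 58.9, 10.5, 18.7), total = 156.8.
P(next = T3 | data) = α_{T3}/Σα = 0.0670.

0.0670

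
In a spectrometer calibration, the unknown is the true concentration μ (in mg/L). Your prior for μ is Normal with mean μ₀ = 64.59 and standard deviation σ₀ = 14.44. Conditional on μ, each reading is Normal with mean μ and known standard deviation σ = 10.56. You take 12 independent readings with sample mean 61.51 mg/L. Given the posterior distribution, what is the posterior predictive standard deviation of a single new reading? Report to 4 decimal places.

10.9731

For Normal data with known variance σ², a Normal(μ₀, σ₀²) prior on μ is conjugate. Posterior precision = 1/σ₀² + n/σ²; posterior mean is the precision-weighted average of μ₀ and x̄.
σ₀² = 14.44² = 208.5136, σ² = 10.56² = 111.5136; σ² + n·σ₀² = 111.5136 + 12·208.5136 = 2613.6768.
Posterior precision = 1/σ₀² + n/σ² = 1/208.5136 + 12/111.5136 = (σ² + n·σ₀²)/(σ₀²σ²) = 2613.6768/(208.5136·111.5136); posterior variance σₙ² = σ₀²σ²/(σ² + n·σ₀²) = 208.5136·111.5136/2613.6768 = 8.896319.
Predictive variance for one new observation = σₙ² + σ² = 208.5136·111.5136/2613.6768 + 111.5136 = σ²·(σ₀² + 2613.6768)/2613.6768 = 111.5136·2822.1904/2613.6768 = 120.409919; SD = √(111.5136·2822.1904/2613.6768) = 10.9731.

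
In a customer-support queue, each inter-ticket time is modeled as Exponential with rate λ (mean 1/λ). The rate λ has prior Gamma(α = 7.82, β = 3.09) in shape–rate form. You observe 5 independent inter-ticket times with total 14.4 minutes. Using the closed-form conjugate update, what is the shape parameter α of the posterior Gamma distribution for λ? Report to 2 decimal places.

With a Gamma(shape α, rate β) prior on the exponential rate λ, the posterior after n observations with total T = Σxᵢ is Gamma(α+n, β+T).
Posterior: Gamma(7.82+5, 3.09+14.4) = Gamma(12.82, 17.49).
Posterior α = 12.82.

12.82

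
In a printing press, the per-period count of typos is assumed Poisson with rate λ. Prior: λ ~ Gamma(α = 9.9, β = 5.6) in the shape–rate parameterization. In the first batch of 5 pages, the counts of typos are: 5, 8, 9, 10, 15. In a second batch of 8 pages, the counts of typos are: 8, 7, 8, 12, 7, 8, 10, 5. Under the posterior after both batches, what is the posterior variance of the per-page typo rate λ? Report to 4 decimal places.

0.3524

With a Gamma(shape α, rate β) prior, the Poisson likelihood is conjugate: the posterior is Gamma(α + ΣXᵢ, β + n).
Batch 1: sum of counts S = 47 over n = 5 pages.
After batch 1: Gamma(α+S, β+n) = Gamma(9.9+47, 5.6+5) = Gamma(56.9, 10.6).
Batch 2: sum of counts S = 65 over n = 8 pages.
After batch 2: Gamma(α+S, β+n) = Gamma(56.9+65, 10.6+8) = Gamma(121.9, 18.6).
Var = α/β² = 121.9/18.6² = 0.3524.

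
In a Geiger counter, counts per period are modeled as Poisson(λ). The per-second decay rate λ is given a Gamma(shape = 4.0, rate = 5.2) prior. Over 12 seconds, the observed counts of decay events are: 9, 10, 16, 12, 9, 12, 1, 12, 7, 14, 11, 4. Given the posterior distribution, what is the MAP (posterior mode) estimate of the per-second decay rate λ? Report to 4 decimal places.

6.9767

With a Gamma(shape α, rate β) prior, the Poisson likelihood is conjugate: the posterior is Gamma(α + ΣXᵢ, β + n).
Sum of counts S = 117 over n = 12 seconds.
Posterior: Gamma(α+S, β+n) = Gamma(4.0+117, 5.2+12) = Gamma(121.0, 17.2).
Mode of Gamma(α,β) for α≥1 is (α−1)/β = 120.0/17.2 = 6.9767.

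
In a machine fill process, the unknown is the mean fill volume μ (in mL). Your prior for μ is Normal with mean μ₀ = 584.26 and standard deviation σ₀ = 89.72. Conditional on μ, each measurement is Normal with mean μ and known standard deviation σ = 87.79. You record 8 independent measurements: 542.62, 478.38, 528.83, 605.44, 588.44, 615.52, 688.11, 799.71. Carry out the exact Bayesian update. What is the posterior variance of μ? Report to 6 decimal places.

860.411468

For Normal data with known variance σ², a Normal(μ₀, σ₀²) prior on μ is conjugate. Posterior precision = 1/σ₀² + n/σ²; posterior mean is the precision-weighted average of μ₀ and x̄.
σ₀² = 89.72² = 8049.6784, σ² = 87.79² = 7707.0841; σ² + n·σ₀² = 7707.0841 + 8·8049.6784 = 72104.5113.
Posterior precision = 1/σ₀² + n/σ² = 1/8049.6784 + 8/7707.0841 = (σ² + n·σ₀²)/(σ₀²σ²) = 72104.5113/(8049.6784·7707.0841); posterior variance σₙ² = σ₀²σ²/(σ² + n·σ₀²) = 8049.6784·7707.0841/72104.5113 = 860.411468.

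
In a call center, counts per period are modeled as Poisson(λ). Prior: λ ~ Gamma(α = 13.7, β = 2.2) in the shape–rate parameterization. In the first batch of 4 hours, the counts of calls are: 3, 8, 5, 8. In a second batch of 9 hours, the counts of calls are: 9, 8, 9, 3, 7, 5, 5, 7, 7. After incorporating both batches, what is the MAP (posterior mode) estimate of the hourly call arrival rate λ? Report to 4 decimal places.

6.3618

With a Gamma(shape α, rate β) prior, the Poisson likelihood is conjugate: the posterior is Gamma(α + ΣXᵢ, β + n).
Batch 1: sum of counts S = 24 over n = 4 hours.
After batch 1: Gamma(α+S, β+n) = Gamma(13.7+24, 2.2+4) = Gamma(37.7, 6.2).
Batch 2: sum of counts S = 60 over n = 9 hours.
After batch 2: Gamma(α+S, β+n) = Gamma(37.7+60, 6.2+9) = Gamma(97.7, 15.2).
Mode of Gamma(α,β) for α≥1 is (α−1)/β = 96.7/15.2 = 6.3618.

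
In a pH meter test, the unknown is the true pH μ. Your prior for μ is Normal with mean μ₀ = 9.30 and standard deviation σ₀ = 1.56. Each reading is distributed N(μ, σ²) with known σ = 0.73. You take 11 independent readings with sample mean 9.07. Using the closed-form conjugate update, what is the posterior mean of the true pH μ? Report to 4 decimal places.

9.0745

For Normal data with known variance σ², a Normal(μ₀, σ₀²) prior on μ is conjugate. Posterior precision = 1/σ₀² + n/σ²; posterior mean is the precision-weighted average of μ₀ and x̄.
n·x̄ = 11·9.07 = 99.77.
σ₀² = 1.56² = 2.4336, σ² = 0.73² = 0.5329; σ² + n·σ₀² = 0.5329 + 11·2.4336 = 27.3025.
Posterior mean = (μ₀/σ₀² + n·x̄/σ²)/(1/σ₀² + n/σ²) = (σ²·μ₀ + σ₀²·n·x̄)/(σ² + n·σ₀²) = (0.5329·9.30 + 2.4336·99.77)/27.3025 = 247.756242/27.3025 = 9.0745.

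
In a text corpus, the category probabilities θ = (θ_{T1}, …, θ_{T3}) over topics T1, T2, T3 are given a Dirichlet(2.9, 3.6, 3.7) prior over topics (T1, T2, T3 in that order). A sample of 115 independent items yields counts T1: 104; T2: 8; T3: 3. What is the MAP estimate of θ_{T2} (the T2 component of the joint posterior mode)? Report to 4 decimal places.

The Dirichlet prior is conjugate to the Multinomial likelihood: each posterior αⱼ = prior αⱼ + observed count nⱼ.
Posterior concentration: (106.9, 11.6, 6.7), total = 125.2.
Joint mode component: (α_{T2}−1)/(Σα−K) = 10.6/122.2 = 0.0867.

0.0867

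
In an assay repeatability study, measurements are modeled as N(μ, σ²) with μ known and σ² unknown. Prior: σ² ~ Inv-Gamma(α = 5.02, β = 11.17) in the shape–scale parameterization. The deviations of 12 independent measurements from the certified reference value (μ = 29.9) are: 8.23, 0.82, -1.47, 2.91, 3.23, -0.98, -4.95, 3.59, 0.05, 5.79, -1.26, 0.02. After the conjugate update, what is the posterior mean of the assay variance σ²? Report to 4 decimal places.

9.2451

With known mean μ and an Inverse-Gamma(α, β) prior on σ², the Normal likelihood is conjugate: posterior is Inv-Gamma(α + n/2, β + Σ(xᵢ−μ)²/2).
Σ(xᵢ−μ)² = (8.23)² + (0.82)² + (-1.47)² + (2.91)² + (3.23)² + (-0.98)² + (-4.95)² + (3.59)² + (0.05)² + (5.79)² + (-1.26)² + (0.02)² = 162.9328.
Posterior: Inv-Gamma(5.02 + 12/2, 11.17 + 162.9328/2) = Inv-Gamma(11.02, 92.63640).
E[σ²|data] = β/(α−1) = 92.63640/10.02 = 9.2451.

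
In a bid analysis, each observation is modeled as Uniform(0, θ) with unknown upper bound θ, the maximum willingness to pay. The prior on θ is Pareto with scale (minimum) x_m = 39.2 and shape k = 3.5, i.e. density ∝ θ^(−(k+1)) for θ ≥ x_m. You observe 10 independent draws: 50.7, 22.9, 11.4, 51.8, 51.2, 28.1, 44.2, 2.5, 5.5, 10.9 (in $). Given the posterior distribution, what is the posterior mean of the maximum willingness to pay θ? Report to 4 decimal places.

A Pareto(scale x_m, shape k) prior on the upper bound θ of Uniform(0, θ) is conjugate: posterior is Pareto(max(x_m, max xᵢ), k + n).
Sample maximum = 51.8; prior scale x_m = 39.2 → posterior scale = max = 51.8.
Posterior shape = 3.5 + 10 = 13.5.
E[θ|data] = k·x_m/(k−1) = 13.5·51.8/12.5 = 55.9440.

55.9440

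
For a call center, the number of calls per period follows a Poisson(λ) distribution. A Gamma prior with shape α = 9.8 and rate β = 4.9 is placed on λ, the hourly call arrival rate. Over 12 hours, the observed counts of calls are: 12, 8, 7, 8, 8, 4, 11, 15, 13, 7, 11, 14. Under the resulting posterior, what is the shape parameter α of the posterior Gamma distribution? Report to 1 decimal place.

127.8

With a Gamma(shape α, rate β) prior, the Poisson likelihood is conjugate: the posterior is Gamma(α + ΣXᵢ, β + n).
Sum of counts S = 118 over n = 12 hours.
Posterior: Gamma(α+S, β+n) = Gamma(9.8+118, 4.9+12) = Gamma(127.8, 16.9).
Posterior α = 127.8.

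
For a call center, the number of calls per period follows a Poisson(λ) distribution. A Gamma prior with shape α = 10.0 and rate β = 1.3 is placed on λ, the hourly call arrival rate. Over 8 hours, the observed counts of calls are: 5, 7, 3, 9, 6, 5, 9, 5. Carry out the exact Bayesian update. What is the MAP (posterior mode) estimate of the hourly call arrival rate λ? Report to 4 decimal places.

With a Gamma(shape α, rate β) prior, the Poisson likelihood is conjugate: the posterior is Gamma(α + ΣXᵢ, β + n).
Sum of counts S = 49 over n = 8 hours.
Posterior: Gamma(α+S, β+n) = Gamma(10.0+49, 1.3+8) = Gamma(59.0, 9.3).
Mode of Gamma(α,β) for α≥1 is (α−1)/β = 58.0/9.3 = 6.2366.

6.2366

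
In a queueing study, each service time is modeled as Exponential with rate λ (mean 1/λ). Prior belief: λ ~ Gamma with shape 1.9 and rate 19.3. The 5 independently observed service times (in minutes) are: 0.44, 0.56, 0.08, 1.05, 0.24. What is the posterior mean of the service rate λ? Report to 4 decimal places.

0.3184

With a Gamma(shape α, rate β) prior on the exponential rate λ, the posterior after n observations with total T = Σxᵢ is Gamma(α+n, β+T).
Sum of observations T = 2.37 minutes; n = 5.
Posterior: Gamma(1.9+5, 19.3+2.37) = Gamma(6.9, 21.67).
Posterior mean of λ = α/β = 6.9/21.67 = 0.3184.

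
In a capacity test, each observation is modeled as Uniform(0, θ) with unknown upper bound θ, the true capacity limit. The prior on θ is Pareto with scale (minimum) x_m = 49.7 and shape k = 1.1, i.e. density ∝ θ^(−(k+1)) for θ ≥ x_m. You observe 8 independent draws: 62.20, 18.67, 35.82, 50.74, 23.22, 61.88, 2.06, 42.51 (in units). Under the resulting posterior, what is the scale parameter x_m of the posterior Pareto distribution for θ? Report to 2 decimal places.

62.20

A Pareto(scale x_m, shape k) prior on the upper bound θ of Uniform(0, θ) is conjugate: posterior is Pareto(max(x_m, max xᵢ), k + n).
Sample maximum = 62.20; prior scale x_m = 49.7 → posterior scale = max = 62.20.
Posterior shape = 1.1 + 8 = 9.1.
Posterior scale x_m = 62.20.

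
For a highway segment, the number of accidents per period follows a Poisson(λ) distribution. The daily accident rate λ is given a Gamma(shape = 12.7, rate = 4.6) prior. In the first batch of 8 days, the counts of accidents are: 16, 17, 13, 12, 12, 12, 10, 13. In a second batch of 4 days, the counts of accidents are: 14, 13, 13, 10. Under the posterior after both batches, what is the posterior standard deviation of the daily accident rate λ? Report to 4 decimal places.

With a Gamma(shape α, rate β) prior, the Poisson likelihood is conjugate: the posterior is Gamma(α + ΣXᵢ, β + n).
Batch 1: sum of counts S = 105 over n = 8 days.
After batch 1: Gamma(α+S, β+n) = Gamma(12.7+105, 4.6+8) = Gamma(117.7, 12.6).
Batch 2: sum of counts S = 50 over n = 4 days.
After batch 2: Gamma(α+S, β+n) = Gamma(117.7+50, 12.6+4) = Gamma(167.7, 16.6).
SD = √α/β = √167.7/16.6 = 0.7801.

0.7801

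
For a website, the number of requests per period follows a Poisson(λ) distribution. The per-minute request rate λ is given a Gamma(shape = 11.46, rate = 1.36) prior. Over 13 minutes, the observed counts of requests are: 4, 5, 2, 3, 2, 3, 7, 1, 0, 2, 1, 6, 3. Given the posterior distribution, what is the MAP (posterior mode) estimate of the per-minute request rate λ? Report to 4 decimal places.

With a Gamma(shape α, rate β) prior, the Poisson likelihood is conjugate: the posterior is Gamma(α + ΣXᵢ, β + n).
Sum of counts S = 39 over n = 13 minutes.
Posterior: Gamma(α+S, β+n) = Gamma(11.46+39, 1.36+13) = Gamma(50.46, 14.36).
Mode of Gamma(α,β) for α≥1 is (α−1)/β = 49.46/14.36 = 3.4443.

3.4443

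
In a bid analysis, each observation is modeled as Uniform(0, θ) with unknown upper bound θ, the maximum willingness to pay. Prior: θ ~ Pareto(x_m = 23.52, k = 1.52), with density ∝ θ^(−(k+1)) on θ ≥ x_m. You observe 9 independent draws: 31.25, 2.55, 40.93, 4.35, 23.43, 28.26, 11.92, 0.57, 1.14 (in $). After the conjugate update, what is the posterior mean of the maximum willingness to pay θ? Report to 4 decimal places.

45.2294

A Pareto(scale x_m, shape k) prior on the upper bound θ of Uniform(0, θ) is conjugate: posterior is Pareto(max(x_m, max xᵢ), k + n).
Sample maximum = 40.93; prior scale x_m = 23.52 → posterior scale = max = 40.93.
Posterior shape = 1.52 + 9 = 10.52.
E[θ|data] = k·x_m/(k−1) = 10.52·40.93/9.52 = 45.2294.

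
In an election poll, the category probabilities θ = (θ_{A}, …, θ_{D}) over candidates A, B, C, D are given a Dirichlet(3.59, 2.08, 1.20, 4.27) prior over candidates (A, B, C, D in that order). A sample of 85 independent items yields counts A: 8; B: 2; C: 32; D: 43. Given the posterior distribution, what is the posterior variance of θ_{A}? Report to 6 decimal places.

0.001091

The Dirichlet prior is conjugate to the Multinomial likelihood: each posterior αⱼ = prior αⱼ + observed count nⱼ.
Posterior concentration: (11.59, 4.08, 33.20, 47.27), total = 96.14.
Var[θ_j] = α_j(Σα−α_j)/((Σα)²(Σα+1)) = 11.59·84.55/(96.14²·97.14) = 0.001091.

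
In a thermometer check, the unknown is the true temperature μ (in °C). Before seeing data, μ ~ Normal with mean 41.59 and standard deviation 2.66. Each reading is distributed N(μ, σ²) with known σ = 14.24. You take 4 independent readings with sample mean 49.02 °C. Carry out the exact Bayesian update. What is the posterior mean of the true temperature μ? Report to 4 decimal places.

For Normal data with known variance σ², a Normal(μ₀, σ₀²) prior on μ is conjugate. Posterior precision = 1/σ₀² + n/σ²; posterior mean is the precision-weighted average of μ₀ and x̄.
n·x̄ = 4·49.02 = 196.08.
σ₀² = 2.66² = 7.0756, σ² = 14.24² = 202.7776; σ² + n·σ₀² = 202.7776 + 4·7.0756 = 231.08.
Posterior mean = (μ₀/σ₀² + n·x̄/σ²)/(1/σ₀² + n/σ²) = (σ²·μ₀ + σ₀²·n·x̄)/(σ² + n·σ₀²) = (202.7776·41.59 + 7.0756·196.08)/231.08 = 9820.904032/231.08 = 42.5000.

42.5000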